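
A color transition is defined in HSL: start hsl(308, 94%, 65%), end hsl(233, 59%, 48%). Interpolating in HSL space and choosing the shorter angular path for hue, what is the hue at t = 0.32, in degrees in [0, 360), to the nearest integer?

Hue arc: Δh = 233 − 308 = -75° (|Δh| ≤ 180, already the shorter path).
H = 308 + 0.32 × (-75) = 284 → 284°

284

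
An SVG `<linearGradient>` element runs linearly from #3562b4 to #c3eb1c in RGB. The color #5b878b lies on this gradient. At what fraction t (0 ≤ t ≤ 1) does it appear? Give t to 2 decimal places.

Invert the lerp on the B channel (largest span, 152): t = (139 − 180) / (28 − 180) = -41/-152 = 0.26974.
Check on R: (91 − 53)/(195 − 53) = 0.2676 ✓

0.27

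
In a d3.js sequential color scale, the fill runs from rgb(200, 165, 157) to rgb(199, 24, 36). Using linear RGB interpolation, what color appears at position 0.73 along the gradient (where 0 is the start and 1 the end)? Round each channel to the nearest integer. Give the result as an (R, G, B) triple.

R = 200 + 0.73 × (199 − 200) = 200 + 0.73 × -1 = 199.27 → 199
G = 165 + 0.73 × (24 − 165) = 165 + 0.73 × -141 = 62.07 → 62
B = 157 + 0.73 × (36 − 157) = 157 + 0.73 × -121 = 68.67 → 69

(199, 62, 69)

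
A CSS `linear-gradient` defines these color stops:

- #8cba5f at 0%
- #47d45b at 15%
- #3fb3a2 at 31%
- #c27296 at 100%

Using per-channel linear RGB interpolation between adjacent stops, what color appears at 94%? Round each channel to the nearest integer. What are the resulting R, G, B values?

94% lies between the 31% and 100% stops, so the local fraction is t = (94 − 31)/(100 − 31) = 63/69 ≈ 0.913.
#3fb3a2 → (63, 179, 162); #c27296 → (194, 114, 150).
R = 63 + 0.913 × (194 − 63) = 182.603 → 183
G = 179 + 0.913 × (114 − 179) = 119.655 → 120
B = 162 + 0.913 × (150 − 162) = 151.044 → 151

(183, 120, 151)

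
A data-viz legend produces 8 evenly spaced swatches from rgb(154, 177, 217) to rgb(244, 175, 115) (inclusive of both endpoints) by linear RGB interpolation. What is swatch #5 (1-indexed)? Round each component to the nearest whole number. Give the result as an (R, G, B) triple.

(205, 176, 159)

With 8 swatches and endpoints inclusive, swatch 5 sits at t = (5 − 1)/(8 − 1) = 4/7 ≈ 0.5714.
R = 154 + 0.5714 × (244 − 154) = 205.426 → 205
G = 177 + 0.5714 × (175 − 177) = 175.857 → 176
B = 217 + 0.5714 × (115 − 217) = 158.717 → 159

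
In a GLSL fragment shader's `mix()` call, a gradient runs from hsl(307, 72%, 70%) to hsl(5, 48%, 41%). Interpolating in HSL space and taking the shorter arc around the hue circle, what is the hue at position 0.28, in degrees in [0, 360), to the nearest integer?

Hue: 5 − 307 = -302°, but |-302| > 180 so the shorter arc goes the other way: Δh = -302 + 360 = 58°.
H = 307 + 0.28 × (58) = 323.24 → 323°

323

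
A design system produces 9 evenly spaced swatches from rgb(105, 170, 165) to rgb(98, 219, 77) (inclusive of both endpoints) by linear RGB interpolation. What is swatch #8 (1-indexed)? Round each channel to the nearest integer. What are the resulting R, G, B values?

(99, 213, 88)

With 9 swatches and endpoints inclusive, swatch 8 sits at t = (8 − 1)/(9 − 1) = 7/8 ≈ 0.875.
R = 105 + 0.875 × (98 − 105) = 98.875 → 99
G = 170 + 0.875 × (219 − 170) = 212.875 → 213
B = 165 + 0.875 × (77 − 165) = 88 → 88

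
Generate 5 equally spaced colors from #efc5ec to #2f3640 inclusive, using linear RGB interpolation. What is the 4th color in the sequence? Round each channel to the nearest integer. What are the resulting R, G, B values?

(95, 90, 107)

With 5 swatches and endpoints inclusive, swatch 4 sits at t = (4 − 1)/(5 − 1) = 3/4 ≈ 0.75.
#efc5ec → (239, 197, 236); #2f3640 → (47, 54, 64).
R = 239 + 0.75 × (47 − 239) = 95 → 95
G = 197 + 0.75 × (54 − 197) = 89.75 → 90
B = 236 + 0.75 × (64 − 236) = 107 → 107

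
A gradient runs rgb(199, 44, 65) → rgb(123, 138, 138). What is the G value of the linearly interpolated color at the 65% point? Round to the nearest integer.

G = 44 + 0.65 × (138 − 44) = 105.1 → 105

105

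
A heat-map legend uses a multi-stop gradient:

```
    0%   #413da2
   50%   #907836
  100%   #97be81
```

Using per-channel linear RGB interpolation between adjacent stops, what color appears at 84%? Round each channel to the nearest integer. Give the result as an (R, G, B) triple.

(149, 168, 105)

84% lies between the 50% and 100% stops, so the local fraction is t = (84 − 50)/(100 − 50) = 34/50 ≈ 0.68.
#907836 → (144, 120, 54); #97be81 → (151, 190, 129).
R = 144 + 0.68 × (151 − 144) = 148.76 → 149
G = 120 + 0.68 × (190 − 120) = 167.6 → 168
B = 54 + 0.68 × (129 − 54) = 105 → 105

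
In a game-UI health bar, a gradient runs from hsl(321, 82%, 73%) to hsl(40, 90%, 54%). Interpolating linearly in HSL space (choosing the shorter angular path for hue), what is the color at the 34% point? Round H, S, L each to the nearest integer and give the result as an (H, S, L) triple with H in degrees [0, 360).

(348, 85, 67)

Hue: 40 − 321 = -281°, but |-281| > 180 so the shorter arc goes the other way: Δh = -281 + 360 = 79°.
H = 321 + 0.34 × (79) = 347.86 → 348°
S = 82 + 0.34 × (90 − 82) = 84.72 → 85%
L = 73 + 0.34 × (54 − 73) = 66.54 → 67%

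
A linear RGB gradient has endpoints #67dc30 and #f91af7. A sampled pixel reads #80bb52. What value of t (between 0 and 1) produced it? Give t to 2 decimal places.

0.17

Invert the lerp on the B channel (largest span, 199): t = (82 − 48) / (247 − 48) = 34/199 = 0.17085.
Check on R: (128 − 103)/(249 − 103) = 0.1712 ✓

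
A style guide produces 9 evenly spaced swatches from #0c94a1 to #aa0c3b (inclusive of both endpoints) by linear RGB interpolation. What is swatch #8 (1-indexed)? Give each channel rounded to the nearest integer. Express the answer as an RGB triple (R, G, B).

(150, 29, 72)

With 9 swatches and endpoints inclusive, swatch 8 sits at t = (8 − 1)/(9 − 1) = 7/8 ≈ 0.875.
#0c94a1 → (12, 148, 161); #aa0c3b → (170, 12, 59).
R = 12 + 0.875 × (170 − 12) = 150.25 → 150
G = 148 + 0.875 × (12 − 148) = 29 → 29
B = 161 + 0.875 × (59 − 161) = 71.75 → 72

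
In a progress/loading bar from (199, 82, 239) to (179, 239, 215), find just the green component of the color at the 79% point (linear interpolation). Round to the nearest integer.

206

G = 82 + 0.79 × (239 − 82) = 206.03 → 206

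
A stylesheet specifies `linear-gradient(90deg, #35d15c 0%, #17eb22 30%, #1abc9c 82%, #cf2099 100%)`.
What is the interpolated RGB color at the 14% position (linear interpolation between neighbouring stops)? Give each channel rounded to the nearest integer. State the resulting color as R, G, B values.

(39, 221, 65)

14% lies between the 0% and 30% stops, so the local fraction is t = (14 − 0)/(30 − 0) = 14/30 ≈ 0.4667.
#35d15c → (53, 209, 92); #17eb22 → (23, 235, 34).
R = 53 + 0.4667 × (23 − 53) = 38.999 → 39
G = 209 + 0.4667 × (235 − 209) = 221.134 → 221
B = 92 + 0.4667 × (34 − 92) = 64.931 → 65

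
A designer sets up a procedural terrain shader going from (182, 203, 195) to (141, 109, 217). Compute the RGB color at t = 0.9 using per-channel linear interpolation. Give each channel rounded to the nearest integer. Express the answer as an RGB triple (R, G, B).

(145, 118, 215)

R = 182 + 0.9 × (141 − 182) = 182 + 0.9 × -41 = 145.1 → 145
G = 203 + 0.9 × (109 − 203) = 203 + 0.9 × -94 = 118.4 → 118
B = 195 + 0.9 × (217 − 195) = 195 + 0.9 × 22 = 214.8 → 215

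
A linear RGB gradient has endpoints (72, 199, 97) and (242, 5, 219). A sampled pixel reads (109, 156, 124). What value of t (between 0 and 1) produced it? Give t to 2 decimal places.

0.22

Invert the lerp on the G channel (largest span, 194): t = (156 − 199) / (5 − 199) = -43/-194 = 0.22165.
Check on R: (109 − 72)/(242 − 72) = 0.2176 ✓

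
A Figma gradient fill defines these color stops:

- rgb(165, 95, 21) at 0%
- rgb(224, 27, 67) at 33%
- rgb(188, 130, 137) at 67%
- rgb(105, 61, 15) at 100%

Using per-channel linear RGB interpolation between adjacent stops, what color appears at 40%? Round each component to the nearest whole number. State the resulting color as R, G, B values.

(217, 48, 81)

40% lies between the 33% and 67% stops, so the local fraction is t = (40 − 33)/(67 − 33) = 7/34 ≈ 0.2059.
R = 224 + 0.2059 × (188 − 224) = 216.588 → 217
G = 27 + 0.2059 × (130 − 27) = 48.208 → 48
B = 67 + 0.2059 × (137 − 67) = 81.413 → 81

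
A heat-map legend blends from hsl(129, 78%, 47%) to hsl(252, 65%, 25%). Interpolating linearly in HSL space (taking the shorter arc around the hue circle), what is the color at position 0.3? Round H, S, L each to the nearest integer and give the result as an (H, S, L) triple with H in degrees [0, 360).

(166, 74, 40)

Hue arc: Δh = 252 − 129 = 123° (|Δh| ≤ 180, already the shorter path).
H = 129 + 0.3 × (123) = 165.9 → 166°
S = 78 + 0.3 × (65 − 78) = 74.1 → 74%
L = 47 + 0.3 × (25 − 47) = 40.4 → 40%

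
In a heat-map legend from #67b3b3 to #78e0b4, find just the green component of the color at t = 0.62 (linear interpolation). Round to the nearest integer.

207

G₁ = 179 (from #67b3b3), G₂ = 224 (from #78e0b4).
G = 179 + 0.62 × (224 − 179) = 206.9 → 207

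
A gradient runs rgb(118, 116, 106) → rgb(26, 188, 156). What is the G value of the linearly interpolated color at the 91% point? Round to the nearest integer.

G = 116 + 0.91 × (188 − 116) = 181.52 → 182

182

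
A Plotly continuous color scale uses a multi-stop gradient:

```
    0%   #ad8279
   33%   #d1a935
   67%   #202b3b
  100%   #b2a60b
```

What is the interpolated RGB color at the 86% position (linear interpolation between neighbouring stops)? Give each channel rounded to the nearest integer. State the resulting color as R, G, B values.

86% lies between the 67% and 100% stops, so the local fraction is t = (86 − 67)/(100 − 67) = 19/33 ≈ 0.5758.
#202b3b → (32, 43, 59); #b2a60b → (178, 166, 11).
R = 32 + 0.5758 × (178 − 32) = 116.067 → 116
G = 43 + 0.5758 × (166 − 43) = 113.823 → 114
B = 59 + 0.5758 × (11 − 59) = 31.362 → 31

(116, 114, 31)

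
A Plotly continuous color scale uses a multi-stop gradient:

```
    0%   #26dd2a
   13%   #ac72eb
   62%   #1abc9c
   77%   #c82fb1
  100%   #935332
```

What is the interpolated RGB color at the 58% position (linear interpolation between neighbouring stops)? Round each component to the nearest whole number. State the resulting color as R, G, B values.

58% lies between the 13% and 62% stops, so the local fraction is t = (58 − 13)/(62 − 13) = 45/49 ≈ 0.9184.
#ac72eb → (172, 114, 235); #1abc9c → (26, 188, 156).
R = 172 + 0.9184 × (26 − 172) = 37.914 → 38
G = 114 + 0.9184 × (188 − 114) = 181.962 → 182
B = 235 + 0.9184 × (156 − 235) = 162.446 → 162

(38, 182, 162)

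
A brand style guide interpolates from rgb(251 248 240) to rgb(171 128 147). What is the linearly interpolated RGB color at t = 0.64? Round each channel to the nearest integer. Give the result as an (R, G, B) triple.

R = 251 + 0.64 × (171 − 251) = 251 + 0.64 × -80 = 199.8 → 200
G = 248 + 0.64 × (128 − 248) = 248 + 0.64 × -120 = 171.2 → 171
B = 240 + 0.64 × (147 − 240) = 240 + 0.64 × -93 = 180.48 → 180

(200, 171, 180)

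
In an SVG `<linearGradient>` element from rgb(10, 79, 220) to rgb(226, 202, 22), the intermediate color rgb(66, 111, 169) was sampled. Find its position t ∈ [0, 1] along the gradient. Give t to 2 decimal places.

0.26

Invert the lerp on the R channel (largest span, 216): t = (66 − 10) / (226 − 10) = 56/216 = 0.25926.
Check on G: (111 − 79)/(202 − 79) = 0.2602 ✓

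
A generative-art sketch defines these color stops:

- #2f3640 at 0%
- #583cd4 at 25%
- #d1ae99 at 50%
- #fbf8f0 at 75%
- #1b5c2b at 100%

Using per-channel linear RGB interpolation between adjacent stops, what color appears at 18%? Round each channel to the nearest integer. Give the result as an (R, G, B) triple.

18% lies between the 0% and 25% stops, so the local fraction is t = (18 − 0)/(25 − 0) = 18/25 ≈ 0.72.
#2f3640 → (47, 54, 64); #583cd4 → (88, 60, 212).
R = 47 + 0.72 × (88 − 47) = 76.52 → 77
G = 54 + 0.72 × (60 − 54) = 58.32 → 58
B = 64 + 0.72 × (212 − 64) = 170.56 → 171

(77, 58, 171)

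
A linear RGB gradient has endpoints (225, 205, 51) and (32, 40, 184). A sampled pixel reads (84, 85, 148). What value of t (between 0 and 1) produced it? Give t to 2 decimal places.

0.73

Invert the lerp on the R channel (largest span, 193): t = (84 − 225) / (32 − 225) = -141/-193 = 0.73057.
Check on G: (85 − 205)/(40 − 205) = 0.7273 ✓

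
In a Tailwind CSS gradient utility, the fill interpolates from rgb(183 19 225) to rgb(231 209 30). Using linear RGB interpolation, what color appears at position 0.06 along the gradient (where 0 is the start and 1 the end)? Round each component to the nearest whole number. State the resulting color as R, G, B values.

(186, 30, 213)

R = 183 + 0.06 × (231 − 183) = 183 + 0.06 × 48 = 185.88 → 186
G = 19 + 0.06 × (209 − 19) = 19 + 0.06 × 190 = 30.4 → 30
B = 225 + 0.06 × (30 − 225) = 225 + 0.06 × -195 = 213.3 → 213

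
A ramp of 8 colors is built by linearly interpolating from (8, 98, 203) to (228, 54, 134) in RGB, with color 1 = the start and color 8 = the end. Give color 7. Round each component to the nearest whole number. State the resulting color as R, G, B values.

With 8 swatches and endpoints inclusive, swatch 7 sits at t = (7 − 1)/(8 − 1) = 6/7 ≈ 0.8571.
R = 8 + 0.8571 × (228 − 8) = 196.562 → 197
G = 98 + 0.8571 × (54 − 98) = 60.288 → 60
B = 203 + 0.8571 × (134 − 203) = 143.86 → 144

(197, 60, 144)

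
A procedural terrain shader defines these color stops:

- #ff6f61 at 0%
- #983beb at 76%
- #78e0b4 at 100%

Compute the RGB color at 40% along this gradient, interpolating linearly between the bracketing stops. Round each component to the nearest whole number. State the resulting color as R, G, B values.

40% lies between the 0% and 76% stops, so the local fraction is t = (40 − 0)/(76 − 0) = 40/76 ≈ 0.5263.
#ff6f61 → (255, 111, 97); #983beb → (152, 59, 235).
R = 255 + 0.5263 × (152 − 255) = 200.791 → 201
G = 111 + 0.5263 × (59 − 111) = 83.632 → 84
B = 97 + 0.5263 × (235 − 97) = 169.629 → 170

(201, 84, 170)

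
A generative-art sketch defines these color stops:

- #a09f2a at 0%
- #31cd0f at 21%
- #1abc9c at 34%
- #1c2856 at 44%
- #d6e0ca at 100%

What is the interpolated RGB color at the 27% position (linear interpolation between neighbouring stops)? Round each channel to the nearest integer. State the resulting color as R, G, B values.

27% lies between the 21% and 34% stops, so the local fraction is t = (27 − 21)/(34 − 21) = 6/13 ≈ 0.4615.
#31cd0f → (49, 205, 15); #1abc9c → (26, 188, 156).
R = 49 + 0.4615 × (26 − 49) = 38.386 → 38
G = 205 + 0.4615 × (188 − 205) = 197.155 → 197
B = 15 + 0.4615 × (156 − 15) = 80.072 → 80

(38, 197, 80)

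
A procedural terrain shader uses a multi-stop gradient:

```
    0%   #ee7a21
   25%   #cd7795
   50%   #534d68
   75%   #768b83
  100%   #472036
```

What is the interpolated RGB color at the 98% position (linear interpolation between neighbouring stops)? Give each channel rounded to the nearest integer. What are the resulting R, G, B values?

(75, 41, 60)

98% lies between the 75% and 100% stops, so the local fraction is t = (98 − 75)/(100 − 75) = 23/25 ≈ 0.92.
#768b83 → (118, 139, 131); #472036 → (71, 32, 54).
R = 118 + 0.92 × (71 − 118) = 74.76 → 75
G = 139 + 0.92 × (32 − 139) = 40.56 → 41
B = 131 + 0.92 × (54 − 131) = 60.16 → 60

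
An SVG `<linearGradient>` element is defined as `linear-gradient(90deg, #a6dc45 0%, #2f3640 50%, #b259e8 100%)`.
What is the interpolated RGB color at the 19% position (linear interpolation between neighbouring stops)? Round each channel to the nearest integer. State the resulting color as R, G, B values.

(121, 157, 67)

19% lies between the 0% and 50% stops, so the local fraction is t = (19 − 0)/(50 − 0) = 19/50 ≈ 0.38.
#a6dc45 → (166, 220, 69); #2f3640 → (47, 54, 64).
R = 166 + 0.38 × (47 − 166) = 120.78 → 121
G = 220 + 0.38 × (54 − 220) = 156.92 → 157
B = 69 + 0.38 × (64 − 69) = 67.1 → 67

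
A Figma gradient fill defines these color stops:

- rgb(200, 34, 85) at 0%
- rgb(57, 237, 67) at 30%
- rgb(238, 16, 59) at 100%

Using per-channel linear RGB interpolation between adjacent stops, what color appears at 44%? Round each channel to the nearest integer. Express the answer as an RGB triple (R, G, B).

(93, 193, 65)

44% lies between the 30% and 100% stops, so the local fraction is t = (44 − 30)/(100 − 30) = 14/70 ≈ 0.2.
R = 57 + 0.2 × (238 − 57) = 93.2 → 93
G = 237 + 0.2 × (16 − 237) = 192.8 → 193
B = 67 + 0.2 × (59 − 67) = 65.4 → 65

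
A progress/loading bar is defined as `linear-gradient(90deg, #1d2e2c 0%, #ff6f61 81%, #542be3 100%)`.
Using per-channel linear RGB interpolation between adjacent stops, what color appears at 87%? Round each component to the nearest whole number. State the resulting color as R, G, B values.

87% lies between the 81% and 100% stops, so the local fraction is t = (87 − 81)/(100 − 81) = 6/19 ≈ 0.3158.
#ff6f61 → (255, 111, 97); #542be3 → (84, 43, 227).
R = 255 + 0.3158 × (84 − 255) = 200.998 → 201
G = 111 + 0.3158 × (43 − 111) = 89.526 → 90
B = 97 + 0.3158 × (227 − 97) = 138.054 → 138

(201, 90, 138)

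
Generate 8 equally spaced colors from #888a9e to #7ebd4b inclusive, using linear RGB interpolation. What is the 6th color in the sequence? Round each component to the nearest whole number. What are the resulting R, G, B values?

(129, 174, 99)

With 8 swatches and endpoints inclusive, swatch 6 sits at t = (6 − 1)/(8 − 1) = 5/7 ≈ 0.7143.
#888a9e → (136, 138, 158); #7ebd4b → (126, 189, 75).
R = 136 + 0.7143 × (126 − 136) = 128.857 → 129
G = 138 + 0.7143 × (189 − 138) = 174.429 → 174
B = 158 + 0.7143 × (75 − 158) = 98.713 → 99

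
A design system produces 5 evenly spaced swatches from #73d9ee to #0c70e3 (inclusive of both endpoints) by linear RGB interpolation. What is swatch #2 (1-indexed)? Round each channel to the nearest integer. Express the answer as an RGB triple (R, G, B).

With 5 swatches and endpoints inclusive, swatch 2 sits at t = (2 − 1)/(5 − 1) = 1/4 ≈ 0.25.
#73d9ee → (115, 217, 238); #0c70e3 → (12, 112, 227).
R = 115 + 0.25 × (12 − 115) = 89.25 → 89
G = 217 + 0.25 × (112 − 217) = 190.75 → 191
B = 238 + 0.25 × (227 − 238) = 235.25 → 235

(89, 191, 235)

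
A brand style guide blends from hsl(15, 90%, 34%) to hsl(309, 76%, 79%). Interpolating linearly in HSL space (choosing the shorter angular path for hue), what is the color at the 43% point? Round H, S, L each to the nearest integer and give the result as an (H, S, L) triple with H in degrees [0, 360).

Hue: 309 − 15 = 294°, but |294| > 180 so the shorter arc goes the other way: Δh = 294 − 360 = -66°.
H = 15 + 0.43 × (-66) = -13.38 → -13 → -13 mod 360 = 347°
S = 90 + 0.43 × (76 − 90) = 83.98 → 84%
L = 34 + 0.43 × (79 − 34) = 53.35 → 53%

(347, 84, 53)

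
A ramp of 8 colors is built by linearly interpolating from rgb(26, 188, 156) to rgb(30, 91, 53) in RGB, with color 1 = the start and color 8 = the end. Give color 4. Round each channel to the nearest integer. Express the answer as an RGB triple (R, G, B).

(28, 146, 112)

With 8 swatches and endpoints inclusive, swatch 4 sits at t = (4 − 1)/(8 − 1) = 3/7 ≈ 0.4286.
R = 26 + 0.4286 × (30 − 26) = 27.714 → 28
G = 188 + 0.4286 × (91 − 188) = 146.426 → 146
B = 156 + 0.4286 × (53 − 156) = 111.854 → 112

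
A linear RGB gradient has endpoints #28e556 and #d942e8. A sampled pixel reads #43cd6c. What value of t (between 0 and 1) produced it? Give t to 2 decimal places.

Invert the lerp on the R channel (largest span, 177): t = (67 − 40) / (217 − 40) = 27/177 = 0.15254.
Check on G: (205 − 229)/(66 − 229) = 0.1472 ✓

0.15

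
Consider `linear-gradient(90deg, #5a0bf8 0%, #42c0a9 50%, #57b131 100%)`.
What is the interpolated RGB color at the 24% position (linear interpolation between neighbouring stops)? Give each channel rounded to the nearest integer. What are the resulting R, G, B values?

(78, 98, 210)

24% lies between the 0% and 50% stops, so the local fraction is t = (24 − 0)/(50 − 0) = 24/50 ≈ 0.48.
#5a0bf8 → (90, 11, 248); #42c0a9 → (66, 192, 169).
R = 90 + 0.48 × (66 − 90) = 78.48 → 78
G = 11 + 0.48 × (192 − 11) = 97.88 → 98
B = 248 + 0.48 × (169 − 248) = 210.08 → 210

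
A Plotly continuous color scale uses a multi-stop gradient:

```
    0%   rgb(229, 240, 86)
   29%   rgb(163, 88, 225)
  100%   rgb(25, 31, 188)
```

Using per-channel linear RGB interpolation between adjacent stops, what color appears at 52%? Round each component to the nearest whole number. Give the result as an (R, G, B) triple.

(118, 70, 213)

52% lies between the 29% and 100% stops, so the local fraction is t = (52 − 29)/(100 − 29) = 23/71 ≈ 0.3239.
R = 163 + 0.3239 × (25 − 163) = 118.302 → 118
G = 88 + 0.3239 × (31 − 88) = 69.538 → 70
B = 225 + 0.3239 × (188 − 225) = 213.016 → 213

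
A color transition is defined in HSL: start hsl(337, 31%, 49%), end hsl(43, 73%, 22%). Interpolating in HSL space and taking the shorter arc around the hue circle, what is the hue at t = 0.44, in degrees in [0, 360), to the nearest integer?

6

Hue: 43 − 337 = -294°, but |-294| > 180 so the shorter arc goes the other way: Δh = -294 + 360 = 66°.
H = 337 + 0.44 × (66) = 366.04 → 366 → 366 mod 360 = 6°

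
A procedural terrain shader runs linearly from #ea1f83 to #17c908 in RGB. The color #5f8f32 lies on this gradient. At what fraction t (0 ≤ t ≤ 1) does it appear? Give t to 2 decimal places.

0.66

Invert the lerp on the R channel (largest span, 211): t = (95 − 234) / (23 − 234) = -139/-211 = 0.65877.
Check on G: (143 − 31)/(201 − 31) = 0.6588 ✓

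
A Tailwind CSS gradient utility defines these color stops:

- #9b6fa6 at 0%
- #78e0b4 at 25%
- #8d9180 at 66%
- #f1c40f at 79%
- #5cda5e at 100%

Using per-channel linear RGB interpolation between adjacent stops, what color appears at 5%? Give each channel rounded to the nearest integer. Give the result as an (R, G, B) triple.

(148, 134, 169)

5% lies between the 0% and 25% stops, so the local fraction is t = (5 − 0)/(25 − 0) = 5/25 ≈ 0.2.
#9b6fa6 → (155, 111, 166); #78e0b4 → (120, 224, 180).
R = 155 + 0.2 × (120 − 155) = 148 → 148
G = 111 + 0.2 × (224 − 111) = 133.6 → 134
B = 166 + 0.2 × (180 − 166) = 168.8 → 169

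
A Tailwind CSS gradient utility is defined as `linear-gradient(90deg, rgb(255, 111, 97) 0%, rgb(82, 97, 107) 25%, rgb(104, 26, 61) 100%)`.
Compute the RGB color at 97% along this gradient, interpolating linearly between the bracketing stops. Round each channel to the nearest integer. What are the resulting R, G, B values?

97% lies between the 25% and 100% stops, so the local fraction is t = (97 − 25)/(100 − 25) = 72/75 ≈ 0.96.
R = 82 + 0.96 × (104 − 82) = 103.12 → 103
G = 97 + 0.96 × (26 − 97) = 28.84 → 29
B = 107 + 0.96 × (61 − 107) = 62.84 → 63

(103, 29, 63)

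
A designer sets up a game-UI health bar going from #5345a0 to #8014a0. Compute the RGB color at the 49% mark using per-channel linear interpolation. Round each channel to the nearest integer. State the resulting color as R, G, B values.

(105, 45, 160)

#5345a0 → (83, 69, 160); #8014a0 → (128, 20, 160).
49% corresponds to t = 0.49.
R = 83 + 0.49 × (128 − 83) = 83 + 0.49 × 45 = 105.05 → 105
G = 69 + 0.49 × (20 − 69) = 69 + 0.49 × -49 = 44.99 → 45
B = 160 + 0.49 × (160 − 160) = 160 + 0.49 × 0 = 160 → 160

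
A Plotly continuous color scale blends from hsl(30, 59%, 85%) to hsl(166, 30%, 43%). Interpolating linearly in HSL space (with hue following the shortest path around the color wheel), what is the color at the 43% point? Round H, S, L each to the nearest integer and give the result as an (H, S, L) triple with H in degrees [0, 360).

(88, 47, 67)

Hue arc: Δh = 166 − 30 = 136° (|Δh| ≤ 180, already the shorter path).
H = 30 + 0.43 × (136) = 88.48 → 88°
S = 59 + 0.43 × (30 − 59) = 46.53 → 47%
L = 85 + 0.43 × (43 − 85) = 66.94 → 67%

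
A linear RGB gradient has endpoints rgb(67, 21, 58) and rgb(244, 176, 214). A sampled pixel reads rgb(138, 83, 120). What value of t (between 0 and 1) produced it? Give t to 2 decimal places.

0.40

Invert the lerp on the R channel (largest span, 177): t = (138 − 67) / (244 − 67) = 71/177 = 0.40113.
Check on G: (83 − 21)/(176 − 21) = 0.4 ✓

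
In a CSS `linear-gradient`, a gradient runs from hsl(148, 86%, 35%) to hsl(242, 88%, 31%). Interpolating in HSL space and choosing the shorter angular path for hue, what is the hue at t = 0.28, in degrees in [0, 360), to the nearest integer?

174

Hue arc: Δh = 242 − 148 = 94° (|Δh| ≤ 180, already the shorter path).
H = 148 + 0.28 × (94) = 174.32 → 174°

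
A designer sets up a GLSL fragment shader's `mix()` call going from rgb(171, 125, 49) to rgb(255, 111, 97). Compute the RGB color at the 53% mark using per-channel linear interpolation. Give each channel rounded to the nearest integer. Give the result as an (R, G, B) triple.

53% corresponds to t = 0.53.
R = 171 + 0.53 × (255 − 171) = 171 + 0.53 × 84 = 215.52 → 216
G = 125 + 0.53 × (111 − 125) = 125 + 0.53 × -14 = 117.58 → 118
B = 49 + 0.53 × (97 − 49) = 49 + 0.53 × 48 = 74.44 → 74

(216, 118, 74)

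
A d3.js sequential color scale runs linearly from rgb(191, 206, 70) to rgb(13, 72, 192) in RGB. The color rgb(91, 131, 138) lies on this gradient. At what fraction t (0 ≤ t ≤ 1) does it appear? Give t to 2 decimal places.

0.56

Invert the lerp on the R channel (largest span, 178): t = (91 − 191) / (13 − 191) = -100/-178 = 0.5618.
Check on G: (131 − 206)/(72 − 206) = 0.5597 ✓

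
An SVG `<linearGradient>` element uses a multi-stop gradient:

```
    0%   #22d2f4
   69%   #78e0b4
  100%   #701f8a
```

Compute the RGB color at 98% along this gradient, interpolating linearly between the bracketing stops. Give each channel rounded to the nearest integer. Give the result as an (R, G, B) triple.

98% lies between the 69% and 100% stops, so the local fraction is t = (98 − 69)/(100 − 69) = 29/31 ≈ 0.9355.
#78e0b4 → (120, 224, 180); #701f8a → (112, 31, 138).
R = 120 + 0.9355 × (112 − 120) = 112.516 → 113
G = 224 + 0.9355 × (31 − 224) = 43.448 → 43
B = 180 + 0.9355 × (138 − 180) = 140.709 → 141

(113, 43, 141)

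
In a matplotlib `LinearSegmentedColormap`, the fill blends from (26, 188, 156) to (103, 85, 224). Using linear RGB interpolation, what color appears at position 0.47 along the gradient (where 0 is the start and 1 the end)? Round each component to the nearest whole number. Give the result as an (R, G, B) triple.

R = 26 + 0.47 × (103 − 26) = 26 + 0.47 × 77 = 62.19 → 62
G = 188 + 0.47 × (85 − 188) = 188 + 0.47 × -103 = 139.59 → 140
B = 156 + 0.47 × (224 − 156) = 156 + 0.47 × 68 = 187.96 → 188

(62, 140, 188)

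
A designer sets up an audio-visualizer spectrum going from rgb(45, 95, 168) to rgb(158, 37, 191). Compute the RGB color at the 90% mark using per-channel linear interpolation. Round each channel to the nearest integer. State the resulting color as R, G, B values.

90% corresponds to t = 0.9.
R = 45 + 0.9 × (158 − 45) = 45 + 0.9 × 113 = 146.7 → 147
G = 95 + 0.9 × (37 − 95) = 95 + 0.9 × -58 = 42.8 → 43
B = 168 + 0.9 × (191 − 168) = 168 + 0.9 × 23 = 188.7 → 189
So the blended color is (147, 43, 189), about #932bbd.

(147, 43, 189)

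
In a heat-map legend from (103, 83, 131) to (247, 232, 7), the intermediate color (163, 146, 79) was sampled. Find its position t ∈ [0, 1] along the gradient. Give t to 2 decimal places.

0.42

Invert the lerp on the G channel (largest span, 149): t = (146 − 83) / (232 − 83) = 63/149 = 0.42282.
Check on R: (163 − 103)/(247 − 103) = 0.4167 ✓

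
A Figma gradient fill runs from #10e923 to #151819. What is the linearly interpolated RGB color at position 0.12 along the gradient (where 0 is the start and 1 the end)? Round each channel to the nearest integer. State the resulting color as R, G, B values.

#10e923 → (16, 233, 35); #151819 → (21, 24, 25).
R = 16 + 0.12 × (21 − 16) = 16 + 0.12 × 5 = 16.6 → 17
G = 233 + 0.12 × (24 − 233) = 233 + 0.12 × -209 = 207.92 → 208
B = 35 + 0.12 × (25 − 35) = 35 + 0.12 × -10 = 33.8 → 34

(17, 208, 34)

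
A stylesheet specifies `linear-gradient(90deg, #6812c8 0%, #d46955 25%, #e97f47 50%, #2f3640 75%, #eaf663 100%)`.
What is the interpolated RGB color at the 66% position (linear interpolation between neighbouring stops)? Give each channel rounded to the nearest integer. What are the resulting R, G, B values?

66% lies between the 50% and 75% stops, so the local fraction is t = (66 − 50)/(75 − 50) = 16/25 ≈ 0.64.
#e97f47 → (233, 127, 71); #2f3640 → (47, 54, 64).
R = 233 + 0.64 × (47 − 233) = 113.96 → 114
G = 127 + 0.64 × (54 − 127) = 80.28 → 80
B = 71 + 0.64 × (64 − 71) = 66.52 → 67

(114, 80, 67)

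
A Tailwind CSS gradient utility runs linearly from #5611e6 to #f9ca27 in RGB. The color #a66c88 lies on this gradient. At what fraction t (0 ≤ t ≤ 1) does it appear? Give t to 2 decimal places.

0.49

Invert the lerp on the B channel (largest span, 191): t = (136 − 230) / (39 − 230) = -94/-191 = 0.49215.
Check on R: (166 − 86)/(249 − 86) = 0.4908 ✓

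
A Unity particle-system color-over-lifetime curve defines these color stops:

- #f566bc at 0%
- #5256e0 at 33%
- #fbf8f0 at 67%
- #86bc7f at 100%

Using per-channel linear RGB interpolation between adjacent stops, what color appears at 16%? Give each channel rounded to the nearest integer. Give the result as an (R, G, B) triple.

(166, 94, 205)

16% lies between the 0% and 33% stops, so the local fraction is t = (16 − 0)/(33 − 0) = 16/33 ≈ 0.4848.
#f566bc → (245, 102, 188); #5256e0 → (82, 86, 224).
R = 245 + 0.4848 × (82 − 245) = 165.978 → 166
G = 102 + 0.4848 × (86 − 102) = 94.243 → 94
B = 188 + 0.4848 × (224 − 188) = 205.453 → 205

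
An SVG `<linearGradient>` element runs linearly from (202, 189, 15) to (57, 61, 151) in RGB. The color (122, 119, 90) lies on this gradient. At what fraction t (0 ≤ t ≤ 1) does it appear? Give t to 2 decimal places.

Invert the lerp on the R channel (largest span, 145): t = (122 − 202) / (57 − 202) = -80/-145 = 0.55172.
Check on G: (119 − 189)/(61 − 189) = 0.5469 ✓

0.55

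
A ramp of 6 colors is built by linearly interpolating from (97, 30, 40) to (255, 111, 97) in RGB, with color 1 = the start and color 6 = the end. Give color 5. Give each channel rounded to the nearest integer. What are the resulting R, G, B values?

With 6 swatches and endpoints inclusive, swatch 5 sits at t = (5 − 1)/(6 − 1) = 4/5 ≈ 0.8.
R = 97 + 0.8 × (255 − 97) = 223.4 → 223
G = 30 + 0.8 × (111 − 30) = 94.8 → 95
B = 40 + 0.8 × (97 − 40) = 85.6 → 86

(223, 95, 86)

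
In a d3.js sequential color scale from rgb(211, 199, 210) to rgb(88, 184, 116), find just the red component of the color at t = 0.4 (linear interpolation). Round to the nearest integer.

162

R = 211 + 0.4 × (88 − 211) = 161.8 → 162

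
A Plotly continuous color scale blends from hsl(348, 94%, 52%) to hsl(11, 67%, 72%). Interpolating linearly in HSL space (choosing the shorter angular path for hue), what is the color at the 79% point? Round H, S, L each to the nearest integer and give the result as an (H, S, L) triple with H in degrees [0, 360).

Hue: 11 − 348 = -337°, but |-337| > 180 so the shorter arc goes the other way: Δh = -337 + 360 = 23°.
H = 348 + 0.79 × (23) = 366.17 → 366 → 366 mod 360 = 6°
S = 94 + 0.79 × (67 − 94) = 72.67 → 73%
L = 52 + 0.79 × (72 − 52) = 67.8 → 68%

(6, 73, 68)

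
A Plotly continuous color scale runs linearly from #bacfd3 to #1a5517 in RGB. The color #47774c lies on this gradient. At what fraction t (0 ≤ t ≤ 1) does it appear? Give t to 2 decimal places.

Invert the lerp on the B channel (largest span, 188): t = (76 − 211) / (23 − 211) = -135/-188 = 0.71809.
Check on R: (71 − 186)/(26 − 186) = 0.7188 ✓

0.72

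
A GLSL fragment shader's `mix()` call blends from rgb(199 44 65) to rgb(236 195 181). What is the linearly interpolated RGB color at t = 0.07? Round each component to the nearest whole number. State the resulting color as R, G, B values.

(202, 55, 73)

R = 199 + 0.07 × (236 − 199) = 199 + 0.07 × 37 = 201.59 → 202
G = 44 + 0.07 × (195 − 44) = 44 + 0.07 × 151 = 54.57 → 55
B = 65 + 0.07 × (181 − 65) = 65 + 0.07 × 116 = 73.12 → 73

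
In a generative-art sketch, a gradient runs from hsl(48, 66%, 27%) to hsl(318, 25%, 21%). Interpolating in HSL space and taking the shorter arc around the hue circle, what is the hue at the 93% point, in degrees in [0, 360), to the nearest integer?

Hue: 318 − 48 = 270°, but |270| > 180 so the shorter arc goes the other way: Δh = 270 − 360 = -90°.
H = 48 + 0.93 × (-90) = -35.7 → -36 → -36 mod 360 = 324°

324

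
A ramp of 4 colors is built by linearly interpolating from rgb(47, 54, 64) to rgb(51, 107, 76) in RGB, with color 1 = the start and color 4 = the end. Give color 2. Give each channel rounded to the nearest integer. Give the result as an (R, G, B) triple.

With 4 swatches and endpoints inclusive, swatch 2 sits at t = (2 − 1)/(4 − 1) = 1/3 ≈ 0.3333.
R = 47 + 0.3333 × (51 − 47) = 48.333 → 48
G = 54 + 0.3333 × (107 − 54) = 71.665 → 72
B = 64 + 0.3333 × (76 − 64) = 68 → 68

(48, 72, 68)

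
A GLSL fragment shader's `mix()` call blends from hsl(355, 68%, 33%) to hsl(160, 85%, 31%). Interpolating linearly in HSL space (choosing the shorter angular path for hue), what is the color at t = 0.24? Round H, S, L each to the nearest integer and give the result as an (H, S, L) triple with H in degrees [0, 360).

(35, 72, 33)

Hue: 160 − 355 = -195°, but |-195| > 180 so the shorter arc goes the other way: Δh = -195 + 360 = 165°.
H = 355 + 0.24 × (165) = 394.6 → 395 → 395 mod 360 = 35°
S = 68 + 0.24 × (85 − 68) = 72.08 → 72%
L = 33 + 0.24 × (31 − 33) = 32.52 → 33%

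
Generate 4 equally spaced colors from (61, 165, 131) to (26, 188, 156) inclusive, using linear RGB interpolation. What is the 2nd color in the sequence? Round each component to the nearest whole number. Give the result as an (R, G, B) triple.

(49, 173, 139)

With 4 swatches and endpoints inclusive, swatch 2 sits at t = (2 − 1)/(4 − 1) = 1/3 ≈ 0.3333.
R = 61 + 0.3333 × (26 − 61) = 49.334 → 49
G = 165 + 0.3333 × (188 − 165) = 172.666 → 173
B = 131 + 0.3333 × (156 − 131) = 139.333 → 139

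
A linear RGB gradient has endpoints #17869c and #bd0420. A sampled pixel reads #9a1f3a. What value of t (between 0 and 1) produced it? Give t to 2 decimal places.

0.79

Invert the lerp on the R channel (largest span, 166): t = (154 − 23) / (189 − 23) = 131/166 = 0.78916.
Check on G: (31 − 134)/(4 − 134) = 0.7923 ✓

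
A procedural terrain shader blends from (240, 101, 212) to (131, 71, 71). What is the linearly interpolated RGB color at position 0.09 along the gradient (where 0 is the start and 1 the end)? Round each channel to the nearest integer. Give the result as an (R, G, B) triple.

R = 240 + 0.09 × (131 − 240) = 240 + 0.09 × -109 = 230.19 → 230
G = 101 + 0.09 × (71 − 101) = 101 + 0.09 × -30 = 98.3 → 98
B = 212 + 0.09 × (71 − 212) = 212 + 0.09 × -141 = 199.31 → 199

(230, 98, 199)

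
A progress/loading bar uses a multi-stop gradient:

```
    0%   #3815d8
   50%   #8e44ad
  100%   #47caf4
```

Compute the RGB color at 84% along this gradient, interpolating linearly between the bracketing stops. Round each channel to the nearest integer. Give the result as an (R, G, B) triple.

84% lies between the 50% and 100% stops, so the local fraction is t = (84 − 50)/(100 − 50) = 34/50 ≈ 0.68.
#8e44ad → (142, 68, 173); #47caf4 → (71, 202, 244).
R = 142 + 0.68 × (71 − 142) = 93.72 → 94
G = 68 + 0.68 × (202 − 68) = 159.12 → 159
B = 173 + 0.68 × (244 − 173) = 221.28 → 221

(94, 159, 221)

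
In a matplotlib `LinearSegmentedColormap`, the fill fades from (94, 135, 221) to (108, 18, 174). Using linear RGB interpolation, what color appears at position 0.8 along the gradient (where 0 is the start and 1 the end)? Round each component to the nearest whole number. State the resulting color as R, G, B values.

(105, 41, 183)

R = 94 + 0.8 × (108 − 94) = 94 + 0.8 × 14 = 105.2 → 105
G = 135 + 0.8 × (18 − 135) = 135 + 0.8 × -117 = 41.4 → 41
B = 221 + 0.8 × (174 − 221) = 221 + 0.8 × -47 = 183.4 → 183
So the blended color is (105, 41, 183), about #6929b7.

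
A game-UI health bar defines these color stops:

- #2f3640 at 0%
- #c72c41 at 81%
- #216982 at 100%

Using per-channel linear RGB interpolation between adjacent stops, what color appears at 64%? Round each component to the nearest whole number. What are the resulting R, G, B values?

64% lies between the 0% and 81% stops, so the local fraction is t = (64 − 0)/(81 − 0) = 64/81 ≈ 0.7901.
#2f3640 → (47, 54, 64); #c72c41 → (199, 44, 65).
R = 47 + 0.7901 × (199 − 47) = 167.095 → 167
G = 54 + 0.7901 × (44 − 54) = 46.099 → 46
B = 64 + 0.7901 × (65 − 64) = 64.79 → 65

(167, 46, 65)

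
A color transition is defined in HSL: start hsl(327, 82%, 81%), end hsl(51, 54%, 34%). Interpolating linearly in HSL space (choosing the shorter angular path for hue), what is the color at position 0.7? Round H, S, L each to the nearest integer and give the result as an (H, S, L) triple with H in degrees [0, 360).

(26, 62, 48)

Hue: 51 − 327 = -276°, but |-276| > 180 so the shorter arc goes the other way: Δh = -276 + 360 = 84°.
H = 327 + 0.7 × (84) = 385.8 → 386 → 386 mod 360 = 26°
S = 82 + 0.7 × (54 − 82) = 62.4 → 62%
L = 81 + 0.7 × (34 − 81) = 48.1 → 48%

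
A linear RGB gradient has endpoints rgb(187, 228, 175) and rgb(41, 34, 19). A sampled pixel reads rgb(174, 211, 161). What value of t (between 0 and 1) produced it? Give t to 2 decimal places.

Invert the lerp on the G channel (largest span, 194): t = (211 − 228) / (34 − 228) = -17/-194 = 0.087629.
Check on R: (174 − 187)/(41 − 187) = 0.08904 ✓

0.09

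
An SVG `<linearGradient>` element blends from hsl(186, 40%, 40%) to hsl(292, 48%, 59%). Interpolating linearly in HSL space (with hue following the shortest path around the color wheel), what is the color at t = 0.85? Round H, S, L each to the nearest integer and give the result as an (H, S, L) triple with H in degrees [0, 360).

Hue arc: Δh = 292 − 186 = 106° (|Δh| ≤ 180, already the shorter path).
H = 186 + 0.85 × (106) = 276.1 → 276°
S = 40 + 0.85 × (48 − 40) = 46.8 → 47%
L = 40 + 0.85 × (59 − 40) = 56.15 → 56%

(276, 47, 56)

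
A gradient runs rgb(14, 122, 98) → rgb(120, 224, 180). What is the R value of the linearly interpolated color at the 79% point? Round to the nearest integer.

98

R = 14 + 0.79 × (120 − 14) = 97.74 → 98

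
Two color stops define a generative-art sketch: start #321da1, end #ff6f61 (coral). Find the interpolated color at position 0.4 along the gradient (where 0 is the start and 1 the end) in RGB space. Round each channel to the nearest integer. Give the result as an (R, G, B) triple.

#321da1 → (50, 29, 161); #ff6f61 → (255, 111, 97).
R = 50 + 0.4 × (255 − 50) = 50 + 0.4 × 205 = 132 → 132
G = 29 + 0.4 × (111 − 29) = 29 + 0.4 × 82 = 61.8 → 62
B = 161 + 0.4 × (97 − 161) = 161 + 0.4 × -64 = 135.4 → 135

(132, 62, 135)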